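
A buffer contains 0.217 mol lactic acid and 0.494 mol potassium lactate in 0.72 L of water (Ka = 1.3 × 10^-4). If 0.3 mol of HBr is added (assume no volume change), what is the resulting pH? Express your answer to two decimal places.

Added H+ converts CH3CH(OH)COO- to CH3CH(OH)COOH: CH3CH(OH)COOH → 0.517 mol, CH3CH(OH)COO- → 0.194 mol.
pKa = −log(1.3 × 10^-4) = 3.886
pH = pKa + log(n_CH3CH(OH)COO-/n_CH3CH(OH)COOH) = 3.886 + log(0.194/0.517) = 3.886 + (-0.426)

pH = 3.46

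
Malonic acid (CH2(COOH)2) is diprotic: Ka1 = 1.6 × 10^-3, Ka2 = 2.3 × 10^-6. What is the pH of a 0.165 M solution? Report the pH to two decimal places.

Since Ka1 ≫ Ka2, the first ionization dominates [H+].
Ka1 = x²/(0.165 − x) = 1.6 × 10^-3
Solving the quadratic: x = (−Ka1 + √(Ka1² + 4·Ka1·C₀))/2 = 1.55 × 10^-2 M
pH = −log(1.55 × 10^-2) = 1.81

pH = 1.81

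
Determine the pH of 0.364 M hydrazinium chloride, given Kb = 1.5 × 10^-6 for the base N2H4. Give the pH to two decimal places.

pH = 4.31

N2H5+ is the conjugate acid of the weak base N2H4.
Ka = Kw/Kb = 1.0×10^-14 / 1.5 × 10^-6 = 6.67 × 10^-9
Ka = [H+]²/(0.364 − [H+]) = 6.67 × 10^-9
Assume [H+] ≪ 0.364: [H+] ≈ √(6.67 × 10^-9 × 0.364) = 4.93 × 10^-5 M
Check: 0.014% ionized — well under 5%, approximation valid.
pH = −log(4.93 × 10^-5) = 4.31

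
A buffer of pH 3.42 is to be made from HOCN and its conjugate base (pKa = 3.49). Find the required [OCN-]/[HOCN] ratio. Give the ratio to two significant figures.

pH = pKa + log(r) ⇒ log(r) = 3.42 − 3.49 = -0.07
r = [OCN-]/[HOCN] = 10^(-0.07) = 0.851

ratio = 0.85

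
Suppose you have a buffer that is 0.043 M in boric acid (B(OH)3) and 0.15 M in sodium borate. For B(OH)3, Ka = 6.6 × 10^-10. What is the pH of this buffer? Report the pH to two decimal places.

pH = 9.72

pKa = −log(6.6 × 10^-10) = 9.180
Henderson–Hasselbalch: pH = pKa + log([B(OH)4-]/[B(OH)3]) = 9.180 + log(0.15/0.043)
pH = 9.180 + (+0.543) = 9.72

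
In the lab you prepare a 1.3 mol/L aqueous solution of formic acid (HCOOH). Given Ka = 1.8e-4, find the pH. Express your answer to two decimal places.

pH = 1.82

HCOOH ⇌ HCOO- + H+
Let x = [H+] at equilibrium. Ka = x²/(1.3 − x).
Since Ka ≪ C₀, x ≈ √(Ka·C₀) = 1.53 × 10^-2 M.
(x/C₀ = 1.2% < 5%, so the approximation holds.)
pH = −log(1.53 × 10^-2) = 1.82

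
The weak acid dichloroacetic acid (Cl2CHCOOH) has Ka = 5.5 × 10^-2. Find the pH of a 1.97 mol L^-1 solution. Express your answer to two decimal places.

pH = 0.52

Cl2CHCOOH ⇌ Cl2CHCOO- + H+
From the ICE table, Ka = [H+]²/(1.97 − [H+]) = 5.5 × 10^-2.
The 5% rule fails; solving [H+]² + Ka·[H+] − Ka·C₀ = 0 exactly:
[H+] = [−0.055 + √(0.055² + 0.433)]/2 = 3.03 × 10^-1 M
pH = −log[H+] = −log(3.03 × 10^-1) = 0.52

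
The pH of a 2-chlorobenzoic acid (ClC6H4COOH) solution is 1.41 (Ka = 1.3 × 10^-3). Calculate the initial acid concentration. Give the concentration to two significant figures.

C₀ = 1.2 M

[H+] = 10^(-1.41) = 3.89 × 10^-2 M = x
Ka = x²/(C₀ − x) ⇒ C₀ = x + x²/Ka
C₀ = 3.89 × 10^-2 + (3.89 × 10^-2)²/(1.3 × 10^-3) = 1.20 M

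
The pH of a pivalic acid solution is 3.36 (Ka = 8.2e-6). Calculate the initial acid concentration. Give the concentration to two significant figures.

C₀ = 2.4 × 10^-2 M

[H+] = 10^(-3.36) = 4.37 × 10^-4 M = x
Ka = x²/(C₀ − x) ⇒ C₀ = x + x²/Ka
C₀ = 4.37 × 10^-4 + (4.37 × 10^-4)²/(8.2 × 10^-6) = 2.37 × 10^-2 M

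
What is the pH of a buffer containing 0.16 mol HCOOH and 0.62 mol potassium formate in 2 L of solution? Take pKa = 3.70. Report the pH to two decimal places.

pH = 4.29

pH = pKa + log([A⁻]/[HA]) = 3.70 + log(0.62/0.16)
pH = 3.70 + (+0.588) = 4.29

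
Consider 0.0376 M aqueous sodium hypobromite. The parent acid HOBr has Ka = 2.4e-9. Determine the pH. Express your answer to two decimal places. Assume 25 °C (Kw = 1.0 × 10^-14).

pH = 10.60

OBr- is the conjugate base of the weak acid HOBr.
Kb = Kw/Ka = 1.0×10^-14 / 2.4 × 10^-9 = 4.17 × 10^-6
Kb = [OH-]²/(0.0376 − [OH-]) = 4.17 × 10^-6
Neglecting [OH-] in the denominator: [OH-] = √(4.17 × 10^-6 × 0.0376) = 3.96 × 10^-4 M
([OH-]/C₀ = 1.1% < 5%, so the approximation holds.)
pOH = −log(3.96 × 10^-4) = 3.40; pH = 14.00 − 3.40 = 10.60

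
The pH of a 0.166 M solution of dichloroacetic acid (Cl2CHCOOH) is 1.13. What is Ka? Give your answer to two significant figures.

[H+] = 10^(-1.13) = 7.41 × 10^-2 M
At equilibrium [HA] = 0.166 − 7.41 × 10^-2 = 9.19 × 10^-2 M
Ka = [H+][A-]/[HA] = (7.41 × 10^-2)² / 9.19 × 10^-2 = 6.0 × 10^-2

Ka = 6.0 × 10^-2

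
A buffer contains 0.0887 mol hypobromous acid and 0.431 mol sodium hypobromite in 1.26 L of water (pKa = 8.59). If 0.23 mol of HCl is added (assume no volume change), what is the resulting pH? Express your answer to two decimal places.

pH = 8.39

After neutralization: n(HOBr) = 0.319 mol, n(OBr-) = 0.201 mol.
pH = pKa + log(n_OBr-/n_HOBr) = 8.59 + log(0.201/0.319) = 8.59 + (-0.201)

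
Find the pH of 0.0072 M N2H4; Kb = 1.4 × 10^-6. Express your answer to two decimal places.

N2H4 + H2O ⇌ N2H5+ + OH-
Kb = x²/(0.0072 − x) = 1.4 × 10^-6
Since Kb ≪ C₀, x ≈ √(Kb·C₀) = 1.00 × 10^-4 M.
(x/C₀ = 1.4% < 5%, so the approximation holds.)
pOH = −log(1.00 × 10^-4) = 4.00; pH = 14.00 − 4.00 = 10.00

pH = 10.00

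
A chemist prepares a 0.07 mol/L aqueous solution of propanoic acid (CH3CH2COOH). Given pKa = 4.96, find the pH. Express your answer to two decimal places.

pH = 3.06

CH3CH2COOH ⇌ CH3CH2COO- + H+
Ka = 10^(−4.96) = 1.10 × 10^-5
From the ICE table, Ka = [H+]²/(0.07 − [H+]) = 1.10 × 10^-5.
Assume [H+] ≪ 0.07: [H+] ≈ √(1.10 × 10^-5 × 0.07) = 8.77 × 10^-4 M
([H+]/C₀ = 1.3% < 5%, so the approximation holds.)
pH = −log(8.77 × 10^-4) = 3.06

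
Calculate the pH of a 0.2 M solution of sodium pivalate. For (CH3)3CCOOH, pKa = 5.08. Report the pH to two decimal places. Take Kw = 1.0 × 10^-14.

(CH3)3CCOO- is the conjugate base of the weak acid (CH3)3CCOOH.
Ka = 10^(−5.08) = 8.32 × 10^-6
Kb = Kw/Ka = 1.0×10^-14 / 8.32 × 10^-6 = 1.20 × 10^-9
Let x = [OH-] at equilibrium. Kb = x²/(0.2 − x).
Since Kb ≪ C₀, x ≈ √(Kb·C₀) = 1.55 × 10^-5 M.
Check: 0.0077% ionized — well under 5%, approximation valid.
pOH = −log(1.55 × 10^-5) = 4.81; pH = 14.00 − 4.81 = 9.19

pH = 9.19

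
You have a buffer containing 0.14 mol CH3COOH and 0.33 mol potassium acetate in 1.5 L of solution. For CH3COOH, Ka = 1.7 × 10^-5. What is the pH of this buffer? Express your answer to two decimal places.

pKa = −log(1.7 × 10^-5) = 4.770
pH = pKa + log([A⁻]/[HA]) = 4.770 + log(0.33/0.14)
pH = 4.770 + (+0.372) = 5.14

pH = 5.14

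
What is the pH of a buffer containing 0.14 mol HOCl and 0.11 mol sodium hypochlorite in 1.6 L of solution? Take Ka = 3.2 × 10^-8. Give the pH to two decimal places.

pH = 7.39

pKa = −log(3.2 × 10^-8) = 7.495
Henderson–Hasselbalch: pH = pKa + log([OCl-]/[HOCl]) = 7.495 + log(0.11/0.14)
pH = 7.495 + (-0.105) = 7.39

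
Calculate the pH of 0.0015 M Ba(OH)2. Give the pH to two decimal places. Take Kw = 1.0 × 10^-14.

Ba(OH)2 is a strong base (each formula unit releases 2 OH-); [OH-] = 0.003 M.
pOH = -log(0.003) = 2.52
pH = 14.00 - 2.52 = 11.48

pH = 11.48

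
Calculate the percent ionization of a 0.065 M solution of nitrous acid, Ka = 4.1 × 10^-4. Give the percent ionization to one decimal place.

HNO2 ⇌ NO2- + H+; let x = [H+] at equilibrium.
Solve x² + 0.00041x − 2.67e-05 = 0 → x = 4.96 × 10^-3 M
Fraction ionized = 4.96 × 10^-3 / 0.065 = 0.0763 → 7.6%

7.6%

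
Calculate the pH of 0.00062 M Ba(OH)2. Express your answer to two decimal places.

Ba(OH)2 is a strong base (each formula unit releases 2 OH-); [OH-] = 0.00124 M.
pOH = -log(0.00124) = 2.91
pH = 14.00 - 2.91 = 11.09

pH = 11.09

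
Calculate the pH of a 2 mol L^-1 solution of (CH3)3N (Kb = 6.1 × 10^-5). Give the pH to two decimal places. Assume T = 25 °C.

pH = 12.04

(CH3)3N + H2O ⇌ (CH3)3NH+ + OH-
From the ICE table, Kb = [OH-]²/(2 − [OH-]) = 6.1 × 10^-5.
Since Kb ≪ C₀, [OH-] ≈ √(Kb·C₀) = 1.10 × 10^-2 M.
([OH-]/C₀ = 0.55% < 5%, so the approximation holds.)
pOH = −log(1.10 × 10^-2) = 1.96; pH = 14.00 − 1.96 = 12.04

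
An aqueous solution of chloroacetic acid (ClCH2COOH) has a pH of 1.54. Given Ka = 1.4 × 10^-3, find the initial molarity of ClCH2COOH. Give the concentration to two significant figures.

[H+] = 10^(-1.54) = 2.88 × 10^-2 M = x
Ka = x²/(C₀ − x) ⇒ C₀ = x + x²/Ka
C₀ = 2.88 × 10^-2 + (2.88 × 10^-2)²/(1.4 × 10^-3) = 6.21 × 10^-1 M

C₀ = 6.2 × 10^-1 M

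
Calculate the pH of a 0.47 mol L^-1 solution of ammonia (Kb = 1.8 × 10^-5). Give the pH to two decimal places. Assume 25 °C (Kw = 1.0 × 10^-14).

NH3 + H2O ⇌ NH4+ + OH-
From the ICE table, Kb = [OH-]²/(0.47 − [OH-]) = 1.8 × 10^-5.
Neglecting [OH-] in the denominator: [OH-] = √(1.8 × 10^-5 × 0.47) = 2.91 × 10^-3 M
pOH = −log(2.91 × 10^-3) = 2.54; pH = 14.00 − 2.54 = 11.46

pH = 11.46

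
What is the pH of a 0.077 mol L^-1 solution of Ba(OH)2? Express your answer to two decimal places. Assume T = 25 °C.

pH = 13.19

Ba(OH)2 is a strong base (each formula unit releases 2 OH-); [OH-] = 0.154 M.
pOH = -log(0.154) = 0.81
pH = 14.00 - 0.81 = 13.19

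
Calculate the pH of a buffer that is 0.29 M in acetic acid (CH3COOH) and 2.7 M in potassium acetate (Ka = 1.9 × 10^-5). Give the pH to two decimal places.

pH = 5.69

pKa = −log(1.9 × 10^-5) = 4.721
pH = pKa + log([A⁻]/[HA]) = 4.721 + log(2.7/0.29)
pH = 4.721 + (+0.969) = 5.69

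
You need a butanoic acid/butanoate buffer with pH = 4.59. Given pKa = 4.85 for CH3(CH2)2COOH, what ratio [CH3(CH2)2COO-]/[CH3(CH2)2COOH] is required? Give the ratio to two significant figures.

pH = pKa + log(r) ⇒ log(r) = 4.59 − 4.85 = -0.26
r = [CH3(CH2)2COO-]/[CH3(CH2)2COOH] = 10^(-0.26) = 0.55

ratio = 0.55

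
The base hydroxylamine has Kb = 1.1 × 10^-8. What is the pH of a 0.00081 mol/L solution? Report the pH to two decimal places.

NH2OH + H2O ⇌ NH3OH+ + OH-
Kb = [OH-]²/(0.00081 − [OH-]) = 1.1 × 10^-8
Assume [OH-] ≪ 0.00081: [OH-] ≈ √(1.1 × 10^-8 × 0.00081) = 2.98 × 10^-6 M
pOH = −log(2.98 × 10^-6) = 5.53; pH = 14.00 − 5.53 = 8.47

pH = 8.47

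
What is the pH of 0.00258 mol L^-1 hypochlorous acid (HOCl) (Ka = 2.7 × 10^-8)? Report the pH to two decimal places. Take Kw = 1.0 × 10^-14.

pH = 5.08

HOCl ⇌ OCl- + H+
From the ICE table, Ka = [H+]²/(0.00258 − [H+]) = 2.7 × 10^-8.
Neglecting [H+] in the denominator: [H+] = √(2.7 × 10^-8 × 0.00258) = 8.35 × 10^-6 M
Check: 0.32% ionized — well under 5%, approximation valid.
pH = −log[H+] = −log(8.35 × 10^-6) = 5.08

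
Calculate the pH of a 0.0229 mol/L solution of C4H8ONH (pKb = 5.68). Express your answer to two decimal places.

C4H8ONH + H2O ⇌ C4H8ONH2+ + OH-
Kb = 10^(−5.68) = 2.09 × 10^-6
Kb = x²/(0.0229 − x) = 2.09 × 10^-6
Neglecting x in the denominator: x = √(2.09 × 10^-6 × 0.0229) = 2.19 × 10^-4 M
pOH = −log(2.19 × 10^-4) = 3.66; pH = 14.00 − 3.66 = 10.34

pH = 10.34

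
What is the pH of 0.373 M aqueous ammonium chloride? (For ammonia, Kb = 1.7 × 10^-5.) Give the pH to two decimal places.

NH4+ is the conjugate acid of the weak base NH3.
Ka = Kw/Kb = 1.0×10^-14 / 1.7 × 10^-5 = 5.88 × 10^-10
From the ICE table, Ka = [H+]²/(0.373 − [H+]) = 5.88 × 10^-10.
Assume [H+] ≪ 0.373: [H+] ≈ √(5.88 × 10^-10 × 0.373) = 1.48 × 10^-5 M
([H+]/C₀ = 0.004% < 5%, so the approximation holds.)
pH = −log[H+] = −log(1.48 × 10^-5) = 4.83

pH = 4.83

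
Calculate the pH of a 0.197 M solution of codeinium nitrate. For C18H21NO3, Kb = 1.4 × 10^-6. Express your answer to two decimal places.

pH = 4.43

C18H22NO3+ is the conjugate acid of the weak base C18H21NO3.
Ka = Kw/Kb = 1.0×10^-14 / 1.4 × 10^-6 = 7.14 × 10^-9
From the ICE table, Ka = [H+]²/(0.197 − [H+]) = 7.14 × 10^-9.
Neglecting [H+] in the denominator: [H+] = √(7.14 × 10^-9 × 0.197) = 3.75 × 10^-5 M
pH = −log(3.75 × 10^-5) = 4.43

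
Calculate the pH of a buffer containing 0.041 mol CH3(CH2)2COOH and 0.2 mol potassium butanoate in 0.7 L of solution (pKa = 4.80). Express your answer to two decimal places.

pH = 5.49

Henderson–Hasselbalch: pH = pKa + log([CH3(CH2)2COO-]/[CH3(CH2)2COOH]) = 4.80 + log(0.2/0.041)
pH = 4.80 + (+0.688) = 5.49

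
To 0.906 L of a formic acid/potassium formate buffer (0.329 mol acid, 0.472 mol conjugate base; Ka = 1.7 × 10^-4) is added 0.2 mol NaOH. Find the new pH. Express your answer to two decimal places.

pH = 4.49

OH- converts HCOOH to HCOO-: HCOOH → 0.129 mol, HCOO- → 0.672 mol.
pKa = −log(1.7 × 10^-4) = 3.770
pH = pKa + log(n_HCOO-/n_HCOOH) = 3.770 + log(0.672/0.129) = 3.770 + (+0.717)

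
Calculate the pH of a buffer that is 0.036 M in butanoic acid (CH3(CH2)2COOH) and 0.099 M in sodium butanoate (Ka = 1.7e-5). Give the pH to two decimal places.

pH = 5.21

pKa = −log(1.7 × 10^-5) = 4.770
Henderson–Hasselbalch: pH = pKa + log([CH3(CH2)2COO-]/[CH3(CH2)2COOH]) = 4.770 + log(0.099/0.036)
pH = 4.770 + (+0.439) = 5.21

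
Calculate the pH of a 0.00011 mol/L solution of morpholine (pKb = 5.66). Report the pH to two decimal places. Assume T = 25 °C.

pH = 9.16

C4H8ONH + H2O ⇌ C4H8ONH2+ + OH-
Kb = 10^(−5.66) = 2.19 × 10^-6
Kb = x²/(0.00011 − x) = 2.19 × 10^-6
x is not negligible relative to C₀; solve x² + 2.19e-06·x − 2.41e-10 = 0.
x = (−Kb + √(Kb² + 4·Kb·C₀))/2 = 1.45 × 10^-5 M
pOH = −log(1.45 × 10^-5) = 4.84; pH = 14.00 − 4.84 = 9.16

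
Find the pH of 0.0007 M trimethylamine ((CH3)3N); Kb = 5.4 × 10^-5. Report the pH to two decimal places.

pH = 10.23

(CH3)3N + H2O ⇌ (CH3)3NH+ + OH-
From the ICE table, Kb = [OH-]²/(0.0007 − [OH-]) = 5.4 × 10^-5.
The 5% rule fails; solving [OH-]² + Kb·[OH-] − Kb·C₀ = 0 exactly:
[OH-] = (−Kb + √(Kb² + 4·Kb·C₀))/2 = 1.69 × 10^-4 M
pOH = 3.77, so pH = 14.00 − pOH = 10.23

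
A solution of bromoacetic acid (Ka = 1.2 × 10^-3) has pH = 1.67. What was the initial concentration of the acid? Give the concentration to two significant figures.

[H+] = 10^(-1.67) = 2.14 × 10^-2 M = x
Ka = x²/(C₀ − x) ⇒ C₀ = x + x²/Ka
C₀ = 2.14 × 10^-2 + (2.14 × 10^-2)²/(1.2 × 10^-3) = 4.03 × 10^-1 M

C₀ = 4.0 × 10^-1 M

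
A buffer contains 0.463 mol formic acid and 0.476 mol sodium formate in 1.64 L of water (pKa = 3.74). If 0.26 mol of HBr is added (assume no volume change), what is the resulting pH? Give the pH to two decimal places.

pH = 3.22

Added H+ converts HCOO- to HCOOH: HCOOH → 0.723 mol, HCOO- → 0.216 mol.
pH = pKa + log(n_HCOO-/n_HCOOH) = 3.74 + log(0.216/0.723) = 3.74 + (-0.525)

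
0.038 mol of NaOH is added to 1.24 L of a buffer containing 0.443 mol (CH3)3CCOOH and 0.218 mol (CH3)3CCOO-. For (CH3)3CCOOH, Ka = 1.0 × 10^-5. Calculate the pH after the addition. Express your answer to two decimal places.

OH- converts (CH3)3CCOOH to (CH3)3CCOO-: (CH3)3CCOOH → 0.405 mol, (CH3)3CCOO- → 0.256 mol.
pKa = −log(1.0 × 10^-5) = 5.000
pH = pKa + log([A⁻]/[HA]) = 5.000 + log(0.256/0.405) = 5.000 -0.199

pH = 4.80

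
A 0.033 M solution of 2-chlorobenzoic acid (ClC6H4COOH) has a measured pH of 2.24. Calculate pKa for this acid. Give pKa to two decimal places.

[H+] = 10^(-2.24) = 5.75 × 10^-3 M
At equilibrium [HA] = 0.033 − 5.75 × 10^-3 = 2.73 × 10^-2 M
Ka = [H+][A-]/[HA] = (5.75 × 10^-3)² / 2.73 × 10^-2 = 1.21 × 10^-3
pKa = -log(1.21 × 10^-3) = 2.92

pKa = 2.92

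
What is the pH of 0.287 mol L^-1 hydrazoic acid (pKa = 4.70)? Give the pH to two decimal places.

pH = 2.62

HN3 ⇌ N3- + H+
Ka = 10^(−4.70) = 2.00 × 10^-5
From the ICE table, Ka = [H+]²/(0.287 − [H+]) = 2.00 × 10^-5.
Assume [H+] ≪ 0.287: [H+] ≈ √(2.00 × 10^-5 × 0.287) = 2.40 × 10^-3 M
Check: 0.83% ionized — well under 5%, approximation valid.
pH = −log[H+] = −log(2.40 × 10^-3) = 2.62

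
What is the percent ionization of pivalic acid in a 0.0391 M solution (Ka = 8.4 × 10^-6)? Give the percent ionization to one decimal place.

1.5%

(CH3)3CCOOH ⇌ (CH3)3CCOO- + H+; let x = [H+] at equilibrium.
x ≈ √(Ka·C₀) = √(8.4 × 10^-6 × 0.0391) = 5.73 × 10^-4 M
Fraction ionized = 5.73 × 10^-4 / 0.0391 = 0.0147 → 1.5%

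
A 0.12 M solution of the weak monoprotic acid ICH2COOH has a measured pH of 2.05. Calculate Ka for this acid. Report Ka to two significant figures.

[H+] = 10^(-2.05) = 8.91 × 10^-3 M
At equilibrium [HA] = 0.12 − 8.91 × 10^-3 = 1.11 × 10^-1 M
Ka = [H+][A-]/[HA] = (8.91 × 10^-3)² / 1.11 × 10^-1 = 7.2 × 10^-4

Ka = 7.2 × 10^-4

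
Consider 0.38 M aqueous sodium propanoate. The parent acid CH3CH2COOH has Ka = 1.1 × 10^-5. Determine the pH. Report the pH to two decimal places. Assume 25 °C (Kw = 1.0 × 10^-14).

CH3CH2COO- is the conjugate base of the weak acid CH3CH2COOH.
Kb = Kw/Ka = 1.0×10^-14 / 1.1 × 10^-5 = 9.09 × 10^-10
Kb = x²/(0.38 − x) = 9.09 × 10^-10
Assume x ≪ 0.38: x ≈ √(9.09 × 10^-10 × 0.38) = 1.86 × 10^-5 M
(x/C₀ = 0.0049% < 5%, so the approximation holds.)
pOH = −log(1.86 × 10^-5) = 4.73; pH = 14.00 − 4.73 = 9.27

pH = 9.27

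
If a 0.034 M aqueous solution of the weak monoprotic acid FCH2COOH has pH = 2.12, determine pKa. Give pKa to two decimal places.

pKa = 2.66

[H+] = 10^(-2.12) = 7.59 × 10^-3 M
At equilibrium [HA] = 0.034 − 7.59 × 10^-3 = 2.64 × 10^-2 M
Ka = [H+][A-]/[HA] = (7.59 × 10^-3)² / 2.64 × 10^-2 = 2.18 × 10^-3
pKa = -log(2.18 × 10^-3) = 2.66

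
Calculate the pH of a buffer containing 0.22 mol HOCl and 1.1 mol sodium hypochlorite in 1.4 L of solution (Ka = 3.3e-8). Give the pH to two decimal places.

pH = 8.18

pKa = −log(3.3 × 10^-8) = 7.481
pH = pKa + log([A⁻]/[HA]) = 7.481 + log(1.1/0.22)
pH = 7.481 + (+0.699) = 8.18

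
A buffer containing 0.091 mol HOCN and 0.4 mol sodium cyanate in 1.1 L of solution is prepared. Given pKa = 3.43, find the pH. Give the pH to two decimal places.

pH = 4.07

Using pH = pKa + log([base]/[acid]) with [base]/[acid] = 0.4/0.091:
pH = 3.43 + (+0.643) = 4.07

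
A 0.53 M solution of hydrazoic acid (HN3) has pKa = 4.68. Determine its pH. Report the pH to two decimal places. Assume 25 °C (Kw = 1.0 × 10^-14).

pH = 2.48

HN3 ⇌ N3- + H+
Ka = 10^(−4.68) = 2.09 × 10^-5
From the ICE table, Ka = x²/(0.53 − x) = 2.09 × 10^-5.
Since Ka ≪ C₀, x ≈ √(Ka·C₀) = 3.33 × 10^-3 M.
pH = −log[H+] = −log(3.33 × 10^-3) = 2.48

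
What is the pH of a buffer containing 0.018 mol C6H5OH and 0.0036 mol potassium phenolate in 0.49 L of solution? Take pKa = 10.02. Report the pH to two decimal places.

pH = 9.32

Henderson–Hasselbalch: pH = pKa + log([C6H5O-]/[C6H5OH]) = 10.02 + log(0.0036/0.018)
pH = 10.02 + (-0.699) = 9.32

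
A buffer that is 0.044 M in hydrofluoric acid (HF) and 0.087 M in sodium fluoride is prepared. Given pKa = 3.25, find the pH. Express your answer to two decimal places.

pH = 3.55

Henderson–Hasselbalch: pH = pKa + log([F-]/[HF]) = 3.25 + log(0.087/0.044)
pH = 3.25 + (+0.296) = 3.55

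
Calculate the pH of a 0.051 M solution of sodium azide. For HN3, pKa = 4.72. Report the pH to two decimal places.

N3- is the conjugate base of the weak acid HN3.
Ka = 10^(−4.72) = 1.91 × 10^-5
Kb = Kw/Ka = 1.0×10^-14 / 1.91 × 10^-5 = 5.24 × 10^-10
From the ICE table, Kb = [OH-]²/(0.051 − [OH-]) = 5.24 × 10^-10.
Assume [OH-] ≪ 0.051: [OH-] ≈ √(5.24 × 10^-10 × 0.051) = 5.17 × 10^-6 M
([OH-]/C₀ = 0.01% < 5%, so the approximation holds.)
pOH = 5.29, so pH = 14.00 − pOH = 8.71

pH = 8.71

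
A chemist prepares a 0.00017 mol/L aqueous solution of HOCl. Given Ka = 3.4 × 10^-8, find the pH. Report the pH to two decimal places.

pH = 5.62

HOCl ⇌ OCl- + H+
From the ICE table, Ka = [H+]²/(0.00017 − [H+]) = 3.4 × 10^-8.
Neglecting [H+] in the denominator: [H+] = √(3.4 × 10^-8 × 0.00017) = 2.40 × 10^-6 M
Check: 1.4% ionized — well under 5%, approximation valid.
pH = −log[H+] = −log(2.40 × 10^-6) = 5.62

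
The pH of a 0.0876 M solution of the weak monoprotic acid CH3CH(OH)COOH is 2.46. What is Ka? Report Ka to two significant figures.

Ka = 1.4 × 10^-4

[H+] = 10^(-2.46) = 3.47 × 10^-3 M
At equilibrium [HA] = 0.0876 − 3.47 × 10^-3 = 8.41 × 10^-2 M
Ka = [H+][A-]/[HA] = (3.47 × 10^-3)² / 8.41 × 10^-2 = 1.4 × 10^-4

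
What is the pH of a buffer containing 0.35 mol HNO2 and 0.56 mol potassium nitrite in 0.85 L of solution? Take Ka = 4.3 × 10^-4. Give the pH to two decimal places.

pH = 3.57

pKa = −log(4.3 × 10^-4) = 3.367
Using pH = pKa + log([base]/[acid]) with [base]/[acid] = 0.56/0.35:
pH = 3.367 + (+0.204) = 3.57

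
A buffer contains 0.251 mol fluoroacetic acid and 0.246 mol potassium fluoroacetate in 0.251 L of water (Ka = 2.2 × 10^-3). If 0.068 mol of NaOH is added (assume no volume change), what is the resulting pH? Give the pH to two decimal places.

pH = 2.89

OH- converts FCH2COOH to FCH2COO-: FCH2COOH → 0.183 mol, FCH2COO- → 0.314 mol.
pKa = −log(2.2 × 10^-3) = 2.658
pH = pKa + log([A⁻]/[HA]) = 2.658 + log(0.314/0.183) = 2.658 +0.234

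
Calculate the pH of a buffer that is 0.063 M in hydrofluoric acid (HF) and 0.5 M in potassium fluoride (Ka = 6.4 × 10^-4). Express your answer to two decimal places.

pH = 4.09

pKa = −log(6.4 × 10^-4) = 3.194
Henderson–Hasselbalch: pH = pKa + log([F-]/[HF]) = 3.194 + log(0.5/0.063)
pH = 3.194 + (+0.900) = 4.09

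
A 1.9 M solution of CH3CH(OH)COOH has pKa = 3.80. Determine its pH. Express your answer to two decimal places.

CH3CH(OH)COOH ⇌ CH3CH(OH)COO- + H+
Ka = 10^(−3.80) = 1.58 × 10^-4
From the ICE table, Ka = x²/(1.9 − x) = 1.58 × 10^-4.
Assume x ≪ 1.9: x ≈ √(1.58 × 10^-4 × 1.9) = 1.73 × 10^-2 M
Check: 0.91% ionized — well under 5%, approximation valid.
pH = −log[H+] = −log(1.73 × 10^-2) = 1.76

pH = 1.76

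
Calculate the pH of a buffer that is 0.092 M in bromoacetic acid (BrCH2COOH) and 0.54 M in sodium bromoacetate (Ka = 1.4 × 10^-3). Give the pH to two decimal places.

pH = 3.62

pKa = −log(1.4 × 10^-3) = 2.854
Using pH = pKa + log([base]/[acid]) with [base]/[acid] = 0.54/0.092:
pH = 2.854 + (+0.769) = 3.62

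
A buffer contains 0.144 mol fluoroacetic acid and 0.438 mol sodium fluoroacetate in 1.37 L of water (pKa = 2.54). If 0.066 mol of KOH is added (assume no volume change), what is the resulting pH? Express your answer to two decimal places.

pH = 3.35

After neutralization: n(FCH2COOH) = 0.078 mol, n(FCH2COO-) = 0.504 mol.
pH = pKa + log(n_FCH2COO-/n_FCH2COOH) = 2.54 + log(0.504/0.078) = 2.54 + (+0.810)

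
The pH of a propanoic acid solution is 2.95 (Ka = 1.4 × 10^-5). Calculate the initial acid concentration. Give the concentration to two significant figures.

[H+] = 10^(-2.95) = 1.12 × 10^-3 M = x
Ka = x²/(C₀ − x) ⇒ C₀ = x + x²/Ka
C₀ = 1.12 × 10^-3 + (1.12 × 10^-3)²/(1.4 × 10^-5) = 9.07 × 10^-2 M

C₀ = 9.1 × 10^-2 M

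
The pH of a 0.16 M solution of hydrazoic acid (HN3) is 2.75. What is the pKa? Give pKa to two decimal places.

pKa = 4.70

[H+] = 10^(-2.75) = 1.78 × 10^-3 M
At equilibrium [HA] = 0.16 − 1.78 × 10^-3 = 1.58 × 10^-1 M
Ka = [H+][A-]/[HA] = (1.78 × 10^-3)² / 1.58 × 10^-1 = 2.01 × 10^-5
pKa = -log(2.01 × 10^-5) = 4.70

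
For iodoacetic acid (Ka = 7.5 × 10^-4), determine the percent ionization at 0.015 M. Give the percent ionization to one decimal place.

20.0%

ICH2COOH ⇌ ICH2COO- + H+; let x = [H+] at equilibrium.
Ka = x²/(C₀ − x); solving the quadratic gives x = 3.00 × 10^-3 M.
% ionization = x/C₀ × 100% = 3.00 × 10^-3/0.015 × 100% = 20.0%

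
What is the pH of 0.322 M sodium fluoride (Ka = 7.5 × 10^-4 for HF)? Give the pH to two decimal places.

pH = 8.32

F- is the conjugate base of the weak acid HF.
Kb = Kw/Ka = 1.0×10^-14 / 7.5 × 10^-4 = 1.33 × 10^-11
From the ICE table, Kb = x²/(0.322 − x) = 1.33 × 10^-11.
Assume x ≪ 0.322: x ≈ √(1.33 × 10^-11 × 0.322) = 2.07 × 10^-6 M
(x/C₀ = 0.00064% < 5%, so the approximation holds.)
pOH = 5.68, so pH = 14.00 − pOH = 8.32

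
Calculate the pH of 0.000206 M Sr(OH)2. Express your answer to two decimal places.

pH = 10.61

Sr(OH)2 is a strong base (each formula unit releases 2 OH-); [OH-] = 0.000412 M.
pOH = -log(0.000412) = 3.39
pH = 14.00 - 3.39 = 10.61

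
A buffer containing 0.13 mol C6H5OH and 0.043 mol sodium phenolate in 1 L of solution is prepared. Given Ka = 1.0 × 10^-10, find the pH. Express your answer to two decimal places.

pH = 9.52

pKa = −log(1.0 × 10^-10) = 10.000
pH = pKa + log([A⁻]/[HA]) = 10.000 + log(0.043/0.13)
pH = 10.000 + (-0.480) = 9.52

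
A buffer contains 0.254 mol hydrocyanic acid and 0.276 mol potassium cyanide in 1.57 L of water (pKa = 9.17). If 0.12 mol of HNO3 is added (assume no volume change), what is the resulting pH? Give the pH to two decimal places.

Added H+ converts CN- to HCN: HCN → 0.374 mol, CN- → 0.156 mol.
pH = pKa + log([A⁻]/[HA]) = 9.17 + log(0.156/0.374) = 9.17 -0.380

pH = 8.79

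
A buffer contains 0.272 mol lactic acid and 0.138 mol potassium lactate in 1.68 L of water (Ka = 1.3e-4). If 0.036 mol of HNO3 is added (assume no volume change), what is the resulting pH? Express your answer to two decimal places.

pH = 3.41

Added H+ converts CH3CH(OH)COO- to CH3CH(OH)COOH: CH3CH(OH)COOH → 0.308 mol, CH3CH(OH)COO- → 0.102 mol.
pKa = −log(1.3 × 10^-4) = 3.886
pH = pKa + log([A⁻]/[HA]) = 3.886 + log(0.102/0.308) = 3.886 -0.480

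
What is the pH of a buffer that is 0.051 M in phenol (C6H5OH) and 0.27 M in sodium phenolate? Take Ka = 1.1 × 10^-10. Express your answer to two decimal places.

pH = 10.68

pKa = −log(1.1 × 10^-10) = 9.959
pH = pKa + log([A⁻]/[HA]) = 9.959 + log(0.27/0.051)
pH = 9.959 + (+0.724) = 10.68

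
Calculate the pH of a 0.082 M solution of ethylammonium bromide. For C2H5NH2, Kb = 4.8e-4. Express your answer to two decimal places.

C2H5NH3+ is the conjugate acid of the weak base C2H5NH2.
Ka = Kw/Kb = 1.0×10^-14 / 4.8 × 10^-4 = 2.08 × 10^-11
Ka = [H+]²/(0.082 − [H+]) = 2.08 × 10^-11
Since Ka ≪ C₀, [H+] ≈ √(Ka·C₀) = 1.31 × 10^-6 M.
pH = −log(1.31 × 10^-6) = 5.88

pH = 5.88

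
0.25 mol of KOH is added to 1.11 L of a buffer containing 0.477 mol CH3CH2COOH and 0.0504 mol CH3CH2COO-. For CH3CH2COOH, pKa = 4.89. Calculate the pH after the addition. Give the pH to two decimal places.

pH = 5.01

After neutralization: n(CH3CH2COOH) = 0.227 mol, n(CH3CH2COO-) = 0.3 mol.
pH = pKa + log(n_CH3CH2COO-/n_CH3CH2COOH) = 4.89 + log(0.3/0.227) = 4.89 + (+0.121)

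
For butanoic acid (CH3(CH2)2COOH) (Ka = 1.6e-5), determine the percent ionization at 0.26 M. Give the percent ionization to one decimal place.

CH3(CH2)2COOH ⇌ CH3(CH2)2COO- + H+; let x = [H+] at equilibrium.
x ≈ √(Ka·C₀) = √(1.6 × 10^-5 × 0.26) = 2.04 × 10^-3 M
% ionization = x/C₀ × 100% = 2.04 × 10^-3/0.26 × 100% = 0.8%

0.8%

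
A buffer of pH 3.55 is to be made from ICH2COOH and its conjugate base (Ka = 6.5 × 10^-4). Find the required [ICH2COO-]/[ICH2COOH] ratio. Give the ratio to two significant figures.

pKa = -log(6.5 × 10^-4) = 3.187
pH = pKa + log(r) ⇒ log(r) = 3.55 − 3.187 = +0.363
r = [ICH2COO-]/[ICH2COOH] = 10^(+0.363) = 2.31

ratio = 2.3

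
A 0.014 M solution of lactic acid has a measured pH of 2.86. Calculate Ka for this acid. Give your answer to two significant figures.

[H+] = 10^(-2.86) = 1.38 × 10^-3 M
At equilibrium [HA] = 0.014 − 1.38 × 10^-3 = 1.26 × 10^-2 M
Ka = [H+][A-]/[HA] = (1.38 × 10^-3)² / 1.26 × 10^-2 = 1.5 × 10^-4

Ka = 1.5 × 10^-4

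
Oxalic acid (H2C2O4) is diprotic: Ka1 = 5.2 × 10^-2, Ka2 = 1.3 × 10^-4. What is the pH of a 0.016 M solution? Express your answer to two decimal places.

pH = 1.89

Since Ka1 ≫ Ka2, the first ionization dominates [H+].
Ka1 = x²/(0.016 − x) = 5.2 × 10^-2
Solving the quadratic: x = (−Ka1 + √(Ka1² + 4·Ka1·C₀))/2 = 1.28 × 10^-2 M
pH = −log(1.28 × 10^-2) = 1.89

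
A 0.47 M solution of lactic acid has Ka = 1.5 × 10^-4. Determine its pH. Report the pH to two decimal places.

CH3CH(OH)COOH ⇌ CH3CH(OH)COO- + H+
Ka = [H+]²/(0.47 − [H+]) = 1.5 × 10^-4
Neglecting [H+] in the denominator: [H+] = √(1.5 × 10^-4 × 0.47) = 8.40 × 10^-3 M
([H+]/C₀ = 1.8% < 5%, so the approximation holds.)
pH = −log(8.40 × 10^-3) = 2.08

pH = 2.08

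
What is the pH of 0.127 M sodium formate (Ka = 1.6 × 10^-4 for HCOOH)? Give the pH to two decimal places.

pH = 8.45

HCOO- is the conjugate base of the weak acid HCOOH.
Kb = Kw/Ka = 1.0×10^-14 / 1.6 × 10^-4 = 6.25 × 10^-11
From the ICE table, Kb = [OH-]²/(0.127 − [OH-]) = 6.25 × 10^-11.
Since Kb ≪ C₀, [OH-] ≈ √(Kb·C₀) = 2.82 × 10^-6 M.
([OH-]/C₀ = 0.0022% < 5%, so the approximation holds.)
pOH = −log(2.82 × 10^-6) = 5.55; pH = 14.00 − 5.55 = 8.45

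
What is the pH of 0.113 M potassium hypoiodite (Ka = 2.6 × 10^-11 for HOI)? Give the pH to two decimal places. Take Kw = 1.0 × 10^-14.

pH = 11.81

OI- is the conjugate base of the weak acid HOI.
Kb = Kw/Ka = 1.0×10^-14 / 2.6 × 10^-11 = 3.85 × 10^-4
From the ICE table, Kb = x²/(0.113 − x) = 3.85 × 10^-4.
The 5% rule fails; solving x² + Kb·x − Kb·C₀ = 0 exactly:
x = [−0.000385 + √(0.000385² + 0.000174)]/2 = 6.41 × 10^-3 M
pOH = −log(6.41 × 10^-3) = 2.19; pH = 14.00 − 2.19 = 11.81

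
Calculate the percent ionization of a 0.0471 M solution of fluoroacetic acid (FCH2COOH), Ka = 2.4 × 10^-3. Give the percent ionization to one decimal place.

20.2%

FCH2COOH ⇌ FCH2COO- + H+; let x = [H+] at equilibrium.
Solve x² + 0.0024x − 0.000113 = 0 → x = 9.50 × 10^-3 M
Fraction ionized = 9.50 × 10^-3 / 0.0471 = 0.2017 → 20.2%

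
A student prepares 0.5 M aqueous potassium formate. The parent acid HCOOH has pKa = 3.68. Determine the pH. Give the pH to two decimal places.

pH = 8.69

HCOO- is the conjugate base of the weak acid HCOOH.
Ka = 10^(−3.68) = 2.09 × 10^-4
Kb = Kw/Ka = 1.0×10^-14 / 2.09 × 10^-4 = 4.78 × 10^-11
From the ICE table, Kb = x²/(0.5 − x) = 4.78 × 10^-11.
Since Kb ≪ C₀, x ≈ √(Kb·C₀) = 4.89 × 10^-6 M.
pOH = −log(4.89 × 10^-6) = 5.31; pH = 14.00 − 5.31 = 8.69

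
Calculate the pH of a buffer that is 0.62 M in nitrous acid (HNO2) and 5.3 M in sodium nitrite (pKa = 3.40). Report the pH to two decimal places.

pH = pKa + log([A⁻]/[HA]) = 3.40 + log(5.3/0.62)
pH = 3.40 + (+0.932) = 4.33

pH = 4.33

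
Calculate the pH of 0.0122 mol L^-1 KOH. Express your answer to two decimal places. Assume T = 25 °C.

pH = 12.09

KOH is a strong base; [OH-] = 0.0122 M.
pOH = -log(0.0122) = 1.91
pH = 14.00 - 1.91 = 12.09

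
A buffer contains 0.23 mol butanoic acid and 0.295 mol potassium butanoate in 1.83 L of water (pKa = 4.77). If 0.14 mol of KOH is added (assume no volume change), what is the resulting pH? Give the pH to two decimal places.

OH- converts CH3(CH2)2COOH to CH3(CH2)2COO-: CH3(CH2)2COOH → 0.09 mol, CH3(CH2)2COO- → 0.435 mol.
pH = pKa + log(n_CH3(CH2)2COO-/n_CH3(CH2)2COOH) = 4.77 + log(0.435/0.09) = 4.77 + (+0.684)

pH = 5.45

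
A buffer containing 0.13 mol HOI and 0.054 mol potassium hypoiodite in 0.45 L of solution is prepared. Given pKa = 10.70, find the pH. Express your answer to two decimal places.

Henderson–Hasselbalch: pH = pKa + log([OI-]/[HOI]) = 10.70 + log(0.054/0.13)
pH = 10.70 + (-0.382) = 10.32

pH = 10.32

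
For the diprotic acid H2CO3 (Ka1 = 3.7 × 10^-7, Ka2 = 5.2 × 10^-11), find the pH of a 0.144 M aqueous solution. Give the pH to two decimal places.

Ka1 ≫ Ka2, so treat the first dissociation as the only significant source of H+.
Ka1 = x²/(0.144 − x) = 3.7 × 10^-7
x ≈ √(3.7 × 10^-7 × 0.144) = 2.31 × 10^-4 M
pH = −log(2.31 × 10^-4) = 3.64

pH = 3.64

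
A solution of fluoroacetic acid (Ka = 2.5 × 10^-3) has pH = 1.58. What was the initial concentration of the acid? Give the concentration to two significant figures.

C₀ = 3.0 × 10^-1 M

[H+] = 10^(-1.58) = 2.63 × 10^-2 M = x
Ka = x²/(C₀ − x) ⇒ C₀ = x + x²/Ka
C₀ = 2.63 × 10^-2 + (2.63 × 10^-2)²/(2.5 × 10^-3) = 3.03 × 10^-1 M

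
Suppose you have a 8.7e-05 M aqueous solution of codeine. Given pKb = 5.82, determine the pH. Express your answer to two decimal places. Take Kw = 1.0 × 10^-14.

C18H21NO3 + H2O ⇌ C18H22NO3+ + OH-
Kb = 10^(−5.82) = 1.51 × 10^-6
From the ICE table, Kb = [OH-]²/(8.7e-05 − [OH-]) = 1.51 × 10^-6.
[OH-] is not negligible relative to C₀; solve [OH-]² + 1.51e-06·[OH-] − 1.31e-10 = 0.
[OH-] = [−1.51e-06 + √(1.51e-06² + 5.25e-10)]/2 = 1.07 × 10^-5 M
pOH = −log(1.07 × 10^-5) = 4.97; pH = 14.00 − 4.97 = 9.03

pH = 9.03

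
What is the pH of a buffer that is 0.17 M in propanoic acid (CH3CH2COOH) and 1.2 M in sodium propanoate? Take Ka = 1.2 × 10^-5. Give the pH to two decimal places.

pH = 5.77

pKa = −log(1.2 × 10^-5) = 4.921
Using pH = pKa + log([base]/[acid]) with [base]/[acid] = 1.2/0.17:
pH = 4.921 + (+0.849) = 5.77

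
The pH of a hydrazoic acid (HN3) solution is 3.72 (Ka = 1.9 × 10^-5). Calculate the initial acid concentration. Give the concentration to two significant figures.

C₀ = 2.1 × 10^-3 M

[H+] = 10^(-3.72) = 1.91 × 10^-4 M = x
Ka = x²/(C₀ − x) ⇒ C₀ = x + x²/Ka
C₀ = 1.91 × 10^-4 + (1.91 × 10^-4)²/(1.9 × 10^-5) = 2.11 × 10^-3 M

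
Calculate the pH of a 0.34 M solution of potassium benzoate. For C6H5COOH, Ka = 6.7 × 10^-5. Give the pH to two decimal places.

pH = 8.85

C6H5COO- is the conjugate base of the weak acid C6H5COOH.
Kb = Kw/Ka = 1.0×10^-14 / 6.7 × 10^-5 = 1.49 × 10^-10
Kb = x²/(0.34 − x) = 1.49 × 10^-10
Assume x ≪ 0.34: x ≈ √(1.49 × 10^-10 × 0.34) = 7.12 × 10^-6 M
(x/C₀ = 0.0021% < 5%, so the approximation holds.)
pOH = −log(7.12 × 10^-6) = 5.15; pH = 14.00 − 5.15 = 8.85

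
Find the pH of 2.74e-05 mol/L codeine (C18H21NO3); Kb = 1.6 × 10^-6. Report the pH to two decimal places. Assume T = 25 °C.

C18H21NO3 + H2O ⇌ C18H22NO3+ + OH-
From the ICE table, Kb = [OH-]²/(2.74e-05 − [OH-]) = 1.6 × 10^-6.
Here C₀/Kb ≈ 17.1, so the small-[OH-] approximation fails. Use the quadratic:
[OH-] = (−Kb + √(Kb² + 4·Kb·C₀))/2 = 5.87 × 10^-6 M
pOH = 5.23, so pH = 14.00 − pOH = 8.77

pH = 8.77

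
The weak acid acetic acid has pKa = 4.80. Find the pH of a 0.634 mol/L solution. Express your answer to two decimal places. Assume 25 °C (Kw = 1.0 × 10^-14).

pH = 2.50

CH3COOH ⇌ CH3COO- + H+
Ka = 10^(−4.80) = 1.58 × 10^-5
From the ICE table, Ka = [H+]²/(0.634 − [H+]) = 1.58 × 10^-5.
Neglecting [H+] in the denominator: [H+] = √(1.58 × 10^-5 × 0.634) = 3.16 × 10^-3 M
([H+]/C₀ = 0.5% < 5%, so the approximation holds.)
pH = −log(3.16 × 10^-3) = 2.50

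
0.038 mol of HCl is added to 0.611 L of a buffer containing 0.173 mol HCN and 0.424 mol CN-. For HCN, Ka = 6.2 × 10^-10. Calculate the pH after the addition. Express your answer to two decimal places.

Added H+ converts CN- to HCN: HCN → 0.211 mol, CN- → 0.386 mol.
pKa = −log(6.2 × 10^-10) = 9.208
pH = pKa + log([A⁻]/[HA]) = 9.208 + log(0.386/0.211) = 9.208 +0.262

pH = 9.47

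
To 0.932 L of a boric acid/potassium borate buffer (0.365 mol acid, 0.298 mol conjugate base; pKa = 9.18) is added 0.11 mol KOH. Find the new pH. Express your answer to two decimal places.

pH = 9.38

After neutralization: n(B(OH)3) = 0.255 mol, n(B(OH)4-) = 0.408 mol.
pH = pKa + log([A⁻]/[HA]) = 9.18 + log(0.408/0.255) = 9.18 +0.204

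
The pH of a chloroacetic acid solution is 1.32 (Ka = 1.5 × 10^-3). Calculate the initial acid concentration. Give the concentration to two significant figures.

C₀ = 1.6 M

[H+] = 10^(-1.32) = 4.79 × 10^-2 M = x
Ka = x²/(C₀ − x) ⇒ C₀ = x + x²/Ka
C₀ = 4.79 × 10^-2 + (4.79 × 10^-2)²/(1.5 × 10^-3) = 1.58 M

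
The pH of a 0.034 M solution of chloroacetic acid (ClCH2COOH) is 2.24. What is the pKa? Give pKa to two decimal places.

pKa = 2.93

[H+] = 10^(-2.24) = 5.75 × 10^-3 M
At equilibrium [HA] = 0.034 − 5.75 × 10^-3 = 2.83 × 10^-2 M
Ka = [H+][A-]/[HA] = (5.75 × 10^-3)² / 2.83 × 10^-2 = 1.17 × 10^-3
pKa = -log(1.17 × 10^-3) = 2.93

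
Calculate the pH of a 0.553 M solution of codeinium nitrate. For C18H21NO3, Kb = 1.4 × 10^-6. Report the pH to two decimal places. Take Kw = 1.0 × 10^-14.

pH = 4.20

C18H22NO3+ is the conjugate acid of the weak base C18H21NO3.
Ka = Kw/Kb = 1.0×10^-14 / 1.4 × 10^-6 = 7.14 × 10^-9
From the ICE table, Ka = x²/(0.553 − x) = 7.14 × 10^-9.
Assume x ≪ 0.553: x ≈ √(7.14 × 10^-9 × 0.553) = 6.28 × 10^-5 M
pH = −log(6.28 × 10^-5) = 4.20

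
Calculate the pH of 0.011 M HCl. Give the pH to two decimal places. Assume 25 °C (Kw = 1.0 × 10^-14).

HCl is a strong acid and dissociates completely, so [H+] = 0.011 M.
pH = -log(0.011) = 1.96

pH = 1.96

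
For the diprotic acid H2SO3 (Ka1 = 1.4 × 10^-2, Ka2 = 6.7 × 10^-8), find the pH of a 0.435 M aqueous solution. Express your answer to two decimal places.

pH = 1.15

Ka1 ≫ Ka2, so treat the first dissociation as the only significant source of H+.
Ka1 = x²/(0.435 − x) = 1.4 × 10^-2
Solving the quadratic: x = (−Ka1 + √(Ka1² + 4·Ka1·C₀))/2 = 7.14 × 10^-2 M
pH = −log(7.14 × 10^-2) = 1.15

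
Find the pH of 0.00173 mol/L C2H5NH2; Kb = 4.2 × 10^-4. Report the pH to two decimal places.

C2H5NH2 + H2O ⇌ C2H5NH3+ + OH-
Let x = [OH-] at equilibrium. Kb = x²/(0.00173 − x).
x is not negligible relative to C₀; solve x² + 0.00042·x − 7.27e-07 = 0.
x = [−0.00042 + √(0.00042² + 2.91e-06)]/2 = 6.68 × 10^-4 M
pOH = 3.18, so pH = 14.00 − pOH = 10.82

pH = 10.82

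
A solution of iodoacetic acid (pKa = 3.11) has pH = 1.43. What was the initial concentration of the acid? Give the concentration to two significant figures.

C₀ = 1.8 M

[H+] = 10^(-1.43) = 3.72 × 10^-2 M = x
Ka = 10^(−3.11) = 7.76 × 10^-4
Ka = x²/(C₀ − x) ⇒ C₀ = x + x²/Ka
C₀ = 3.72 × 10^-2 + (3.72 × 10^-2)²/(7.76 × 10^-4) = 1.82 M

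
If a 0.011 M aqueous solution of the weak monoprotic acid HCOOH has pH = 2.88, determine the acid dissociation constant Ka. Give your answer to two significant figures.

[H+] = 10^(-2.88) = 1.32 × 10^-3 M
At equilibrium [HA] = 0.011 − 1.32 × 10^-3 = 9.68 × 10^-3 M
Ka = [H+][A-]/[HA] = (1.32 × 10^-3)² / 9.68 × 10^-3 = 1.8 × 10^-4

Ka = 1.8 × 10^-4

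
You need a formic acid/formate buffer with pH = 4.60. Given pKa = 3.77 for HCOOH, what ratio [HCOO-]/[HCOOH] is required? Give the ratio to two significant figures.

pH = pKa + log(r) ⇒ log(r) = 4.60 − 3.77 = +0.83
r = [HCOO-]/[HCOOH] = 10^(+0.83) = 6.76

ratio = 6.8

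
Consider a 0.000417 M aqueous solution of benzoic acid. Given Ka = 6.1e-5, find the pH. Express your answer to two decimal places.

pH = 3.88

C6H5COOH ⇌ C6H5COO- + H+
Ka = x²/(0.000417 − x) = 6.1 × 10^-5
Here C₀/Ka ≈ 6.84, so the small-x approximation fails. Use the quadratic:
x = (−Ka + √(Ka² + 4·Ka·C₀))/2 = 1.32 × 10^-4 M
pH = −log(1.32 × 10^-4) = 3.88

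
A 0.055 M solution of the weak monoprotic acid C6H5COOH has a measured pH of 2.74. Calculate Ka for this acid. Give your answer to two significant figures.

[H+] = 10^(-2.74) = 1.82 × 10^-3 M
At equilibrium [HA] = 0.055 − 1.82 × 10^-3 = 5.32 × 10^-2 M
Ka = [H+][A-]/[HA] = (1.82 × 10^-3)² / 5.32 × 10^-2 = 6.2 × 10^-5

Ka = 6.2 × 10^-5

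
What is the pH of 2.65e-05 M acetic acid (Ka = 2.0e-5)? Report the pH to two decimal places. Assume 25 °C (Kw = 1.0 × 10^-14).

CH3COOH ⇌ CH3COO- + H+
Ka = [H+]²/(2.65e-05 − [H+]) = 2.0 × 10^-5
[H+] is not negligible relative to C₀; solve [H+]² + 2e-05·[H+] − 5.3e-10 = 0.
[H+] = (−Ka + √(Ka² + 4·Ka·C₀))/2 = 1.51 × 10^-5 M
pH = −log(1.51 × 10^-5) = 4.82

pH = 4.82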